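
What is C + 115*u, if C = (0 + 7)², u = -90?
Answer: -10301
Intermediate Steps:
C = 49 (C = 7² = 49)
C + 115*u = 49 + 115*(-90) = 49 - 10350 = -10301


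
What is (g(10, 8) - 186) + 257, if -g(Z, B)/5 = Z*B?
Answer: -329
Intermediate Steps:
g(Z, B) = -5*B*Z (g(Z, B) = -5*Z*B = -5*B*Z)
(g(10, 8) - 186) + 257 = (-5*8*10 - 186) + 257 = (-400 - 186) + 257 = -586 + 257 = -329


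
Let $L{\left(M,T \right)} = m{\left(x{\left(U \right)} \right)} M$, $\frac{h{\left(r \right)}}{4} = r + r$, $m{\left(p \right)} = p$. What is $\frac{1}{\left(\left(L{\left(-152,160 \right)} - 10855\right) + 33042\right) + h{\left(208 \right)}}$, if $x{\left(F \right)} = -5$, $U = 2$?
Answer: $\frac{1}{24611} \approx 4.0632 \cdot 10^{-5}$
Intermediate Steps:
$h{\left(r \right)} = 8 r$ ($h{\left(r \right)} = 4 \left(r + r\right) = 4 \cdot 2 r = 8 r$)
$L{\left(M,T \right)} = - 5 M$
$\frac{1}{\left(\left(L{\left(-152,160 \right)} - 10855\right) + 33042\right) + h{\left(208 \right)}} = \frac{1}{\left(\left(\left(-5\right) \left(-152\right) - 10855\right) + 33042\right) + 8 \cdot 208} = \frac{1}{\left(\left(760 - 10855\right) + 33042\right) + 1664} = \frac{1}{\left(-10095 + 33042\right) + 1664} = \frac{1}{22947 + 1664} = \frac{1}{24611}$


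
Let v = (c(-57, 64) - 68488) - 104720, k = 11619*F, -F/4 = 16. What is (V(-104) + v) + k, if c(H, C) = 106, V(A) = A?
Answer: -916822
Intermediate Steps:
F = -64 (F = -4*16 = -64)
k = -743616 (k = 11619*(-64) = -743616)
v = -173102 (v = (106 - 68488) - 104720 = -68382 - 104720 = -173102)
(V(-104) + v) + k = (-104 - 173102) - 743616 = -173206 - 743616 = -916822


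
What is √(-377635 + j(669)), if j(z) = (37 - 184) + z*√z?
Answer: √(-377782 + 669*√669) ≈ 600.4*I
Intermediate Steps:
j(z) = -147 + z^(3/2)
√(-377635 + j(669)) = √(-377635 + (-147 + 669^(3/2))) = √(-377635 + (-147 + 669*√669)) = √(-377782 + 669*√669)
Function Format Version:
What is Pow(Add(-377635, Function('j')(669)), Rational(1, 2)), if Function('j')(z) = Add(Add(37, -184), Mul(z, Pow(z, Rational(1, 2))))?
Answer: Pow(Add(-377782, Mul(669, Pow(669, Rational(1, 2)))), Rational(1, 2)) ≈ Mul(600.40, I)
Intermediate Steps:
Function('j')(z) = Add(-147, Pow(z, Rational(3, 2)))
Pow(Add(-377635, Function('j')(669)), Rational(1, 2)) = Pow(Add(-377635, Add(-147, Pow(669, Rational(3, 2)))), Rational(1, 2)) = Pow(Add(-377635, Add(-147, Mul(669, Pow(669, Rational(1, 2))))), Rational(1, 2)) = Pow(Add(-377782, Mul(669, Pow(669, Rational(1, 2)))), Rational(1, 2))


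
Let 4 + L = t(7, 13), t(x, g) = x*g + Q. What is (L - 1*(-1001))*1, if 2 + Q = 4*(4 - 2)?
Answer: 1094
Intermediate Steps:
Q = 6 (Q = -2 + 4*(4 - 2) = -2 + 4*2 = -2 + 8 = 6)
t(x, g) = 6 + g*x (t(x, g) = x*g + 6 = g*x + 6 = 6 + g*x)
L = 93 (L = -4 + (6 + 13*7) = -4 + (6 + 91) = -4 + 97 = 93)
(L - 1*(-1001))*1 = (93 - 1*(-1001))*1 = (93 + 1001)*1 = 1094*1 = 1094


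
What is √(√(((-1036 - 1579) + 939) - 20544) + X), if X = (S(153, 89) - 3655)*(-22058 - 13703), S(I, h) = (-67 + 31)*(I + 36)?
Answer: √(374024299 + 2*I*√5555) ≈ 19340.0 + 0.e-3*I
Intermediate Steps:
S(I, h) = -1296 - 36*I (S(I, h) = -36*(36 + I) = -1296 - 36*I)
X = 374024299 (X = ((-1296 - 36*153) - 3655)*(-22058 - 13703) = ((-1296 - 5508) - 3655)*(-35761) = (-6804 - 3655)*(-35761) = -10459*(-35761) = 374024299)
√(√(((-1036 - 1579) + 939) - 20544) + X) = √(√(((-1036 - 1579) + 939) - 20544) + 374024299) = √(√((-2615 + 939) - 20544) + 374024299) = √(√(-1676 - 20544) + 374024299) = √(√(-22220) + 374024299) = √(2*I*√5555 + 374024299) = √(374024299 + 2*I*√5555)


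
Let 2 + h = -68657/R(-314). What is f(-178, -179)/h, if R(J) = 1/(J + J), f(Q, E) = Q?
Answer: -89/21558297 ≈ -4.1283e-6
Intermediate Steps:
R(J) = 1/(2*J)
h = 43116594 (h = -2 - 68657/((½)/(-314)) = -2 - 68657/((½)*(-1/314)) = -2 - 68657/(-1/628) = -2 - 68657*(-628) = -2 + 43116596 = 43116594)
f(-178, -179)/h = -178/43116594 = -178*1/43116594 = -89/21558297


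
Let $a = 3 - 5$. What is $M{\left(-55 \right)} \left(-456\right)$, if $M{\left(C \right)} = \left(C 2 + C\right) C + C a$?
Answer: $-4188360$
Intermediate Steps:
$a = -2$ ($a = 3 - 5 = -2$)
$M{\left(C \right)} = - 2 C + 3 C^{2}$ ($M{\left(C \right)} = \left(C 2 + C\right) C + C \left(-2\right) = \left(2 C + C\right) C - 2 C = 3 C C - 2 C = 3 C^{2} - 2 C = - 2 C + 3 C^{2}$)
$M{\left(-55 \right)} \left(-456\right) = - 55 \left(-2 + 3 \left(-55\right)\right) \left(-456\right) = - 55 \left(-2 - 165\right) \left(-456\right) = \left(-55\right) \left(-167\right) \left(-456\right) = 9185 \left(-456\right) = -4188360$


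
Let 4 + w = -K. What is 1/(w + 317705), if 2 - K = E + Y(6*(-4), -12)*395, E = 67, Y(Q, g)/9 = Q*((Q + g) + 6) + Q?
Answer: 1/2792046 ≈ 3.5816e-7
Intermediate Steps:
Y(Q, g) = 9*Q + 9*Q*(6 + Q + g) (Y(Q, g) = 9*(Q*((Q + g) + 6) + Q) = 9*(Q*(6 + Q + g) + Q) = 9*(Q + Q*(6 + Q + g)) = 9*Q + 9*Q*(6 + Q + g))
K = -2474345 (K = 2 - (67 + (9*(6*(-4))*(7 + 6*(-4) - 12))*395) = 2 - (67 + (9*(-24)*(7 - 24 - 12))*395) = 2 - (67 + (9*(-24)*(-29))*395) = 2 - (67 + 6264*395) = 2 - (67 + 2474280) = 2 - 1*2474347 = 2 - 2474347 = -2474345)
w = 2474341 (w = -4 - 1*(-2474345) = -4 + 2474345 = 2474341)
1/(w + 317705) = 1/(2474341 + 317705) = 1/2792046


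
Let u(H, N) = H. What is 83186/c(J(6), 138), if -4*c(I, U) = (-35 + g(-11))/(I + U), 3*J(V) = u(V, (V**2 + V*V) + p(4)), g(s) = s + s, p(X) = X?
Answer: 46584160/57 ≈ 8.1727e+5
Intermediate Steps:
g(s) = 2*s
J(V) = V/3
c(I, U) = 57/(4*(I + U)) (c(I, U) = -(-35 + 2*(-11))/(4*(I + U)) = -(-35 - 22)/(4*(I + U)) = -(-57)/(4*(I + U)) = 57/(4*(I + U)))
83186/c(J(6), 138) = 83186/((57/(4*((1/3)*6 + 138)))) = 83186/((57/(4*(2 + 138)))) = 83186/(((57/4)/140)) = 83186/(((57/4)*(1/140))) = 83186/(57/560) = 83186*(560/57) = 46584160/57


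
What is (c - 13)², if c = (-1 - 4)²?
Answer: 144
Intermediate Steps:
c = 25 (c = (-5)² = 25)
(c - 13)² = (25 - 13)² = 12² = 144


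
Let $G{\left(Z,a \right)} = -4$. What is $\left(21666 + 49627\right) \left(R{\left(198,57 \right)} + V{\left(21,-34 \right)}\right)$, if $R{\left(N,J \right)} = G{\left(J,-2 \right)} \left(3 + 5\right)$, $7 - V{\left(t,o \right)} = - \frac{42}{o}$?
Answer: $- \frac{31796678}{17} \approx -1.8704 \cdot 10^{6}$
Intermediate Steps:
$V{\left(t,o \right)} = 7 + \frac{42}{o}$ ($V{\left(t,o \right)} = 7 - - \frac{42}{o} = 7 + \frac{42}{o}$)
$R{\left(N,J \right)} = -32$ ($R{\left(N,J \right)} = - 4 \left(3 + 5\right) = \left(-4\right) 8 = -32$)
$\left(21666 + 49627\right) \left(R{\left(198,57 \right)} + V{\left(21,-34 \right)}\right) = \left(21666 + 49627\right) \left(-32 + \left(7 + \frac{42}{-34}\right)\right) = 71293 \left(-32 + \left(7 + 42 \left(- \frac{1}{34}\right)\right)\right) = 71293 \left(-32 + \left(7 - \frac{21}{17}\right)\right) = 71293 \left(-32 + \frac{98}{17}\right) = 71293 \left(- \frac{446}{17}\right) = - \frac{31796678}{17}$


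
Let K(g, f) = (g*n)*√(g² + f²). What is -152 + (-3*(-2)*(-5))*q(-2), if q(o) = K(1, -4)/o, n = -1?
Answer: -152 - 15*√17 ≈ -213.85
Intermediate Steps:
K(g, f) = -g*√(f² + g²) (K(g, f) = (g*(-1))*√(g² + f²) = (-g)*√(f² + g²) = -g*√(f² + g²))
q(o) = -√17/o (q(o) = (-1*1*√((-4)² + 1²))/o = (-1*1*√(16 + 1))/o = (-1*1*√17)/o = (-√17)/o = -√17/o)
-152 + (-3*(-2)*(-5))*q(-2) = -152 + (-3*(-2)*(-5))*(-1*√17/(-2)) = -152 + (6*(-5))*(-1*√17*(-½)) = -152 - 15*√17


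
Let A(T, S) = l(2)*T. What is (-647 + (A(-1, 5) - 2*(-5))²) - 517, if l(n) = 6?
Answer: -1148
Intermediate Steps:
A(T, S) = 6*T
(-647 + (A(-1, 5) - 2*(-5))²) - 517 = (-647 + (6*(-1) - 2*(-5))²) - 517 = (-647 + (-6 + 10)²) - 517 = (-647 + 4²) - 517 = (-647 + 16) - 517 = -631 - 517 = -1148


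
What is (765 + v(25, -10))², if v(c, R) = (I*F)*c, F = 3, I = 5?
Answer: 1299600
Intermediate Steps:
v(c, R) = 15*c (v(c, R) = (5*3)*c = 15*c)
(765 + v(25, -10))² = (765 + 15*25)² = (765 + 375)² = 1140² = 1299600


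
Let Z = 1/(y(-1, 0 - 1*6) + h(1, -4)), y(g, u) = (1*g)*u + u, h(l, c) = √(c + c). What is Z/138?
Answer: -I*√2/552 ≈ -0.002562*I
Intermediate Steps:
h(l, c) = √2*√c (h(l, c) = √(2*c) = √2*√c)
y(g, u) = u + g*u (y(g, u) = g*u + u = u + g*u)
Z = -I*√2/4 (Z = 1/((0 - 1*6)*(1 - 1) + √2*√(-4)) = 1/((0 - 6)*0 + √2*(2*I)) = 1/(-6*0 + 2*I*√2) = 1/(0 + 2*I*√2) = 1/(2*I*√2) = -I*√2/4 ≈ -0.35355*I)
Z/138 = -I*√2/4/138 = -I*√2/4*(1/138) = -I*√2/552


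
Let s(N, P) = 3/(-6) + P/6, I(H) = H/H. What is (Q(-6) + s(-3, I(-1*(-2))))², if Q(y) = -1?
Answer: 16/9 ≈ 1.7778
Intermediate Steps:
I(H) = 1
s(N, P) = -½ + P/6 (s(N, P) = 3*(-⅙) + P*(⅙) = -½ + P/6)
(Q(-6) + s(-3, I(-1*(-2))))² = (-1 + (-½ + (⅙)*1))² = (-1 + (-½ + ⅙))² = (-1 - ⅓)² = (-4/3)² = 16/9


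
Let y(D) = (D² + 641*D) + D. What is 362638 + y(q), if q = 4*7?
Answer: 381398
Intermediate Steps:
q = 28
y(D) = D² + 642*D
362638 + y(q) = 362638 + 28*(642 + 28) = 362638 + 28*670 = 362638 + 18760 = 381398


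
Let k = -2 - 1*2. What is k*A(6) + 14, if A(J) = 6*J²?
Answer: -850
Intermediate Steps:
k = -4 (k = -2 - 2 = -4)
k*A(6) + 14 = -24*6² + 14 = -24*36 + 14 = -4*216 + 14 = -864 + 14 = -850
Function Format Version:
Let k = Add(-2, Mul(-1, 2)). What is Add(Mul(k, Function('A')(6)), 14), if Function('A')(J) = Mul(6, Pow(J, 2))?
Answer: -850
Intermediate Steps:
k = -4 (k = Add(-2, -2) = -4)
Add(Mul(k, Function('A')(6)), 14) = Add(Mul(-4, Mul(6, Pow(6, 2))), 14) = Add(Mul(-4, Mul(6, 36)), 14) = Add(Mul(-4, 216), 14) = Add(-864, 14) = -850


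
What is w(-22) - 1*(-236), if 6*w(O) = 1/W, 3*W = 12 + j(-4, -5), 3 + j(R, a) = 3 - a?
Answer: 8025/34 ≈ 236.03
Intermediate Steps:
j(R, a) = -a (j(R, a) = -3 + (3 - a) = -a)
W = 17/3 (W = (12 - 1*(-5))/3 = (12 + 5)/3 = (1/3)*17 = 17/3 ≈ 5.6667)
w(O) = 1/34 (w(O) = 1/(6*(17/3)) = (1/6)*(3/17) = 1/34)
w(-22) - 1*(-236) = 1/34 - 1*(-236) = 1/34 + 236 = 8025/34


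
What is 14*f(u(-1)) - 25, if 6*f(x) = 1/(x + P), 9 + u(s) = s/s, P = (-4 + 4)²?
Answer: -607/24 ≈ -25.292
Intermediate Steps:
P = 0 (P = 0² = 0)
u(s) = -8 (u(s) = -9 + s/s = -9 + 1 = -8)
f(x) = 1/(6*x) (f(x) = 1/(6*(x + 0)) = 1/(6*x))
14*f(u(-1)) - 25 = 14*((⅙)/(-8)) - 25 = 14*((⅙)*(-⅛)) - 25 = 14*(-1/48) - 25 = -7/24 - 25 = -607/24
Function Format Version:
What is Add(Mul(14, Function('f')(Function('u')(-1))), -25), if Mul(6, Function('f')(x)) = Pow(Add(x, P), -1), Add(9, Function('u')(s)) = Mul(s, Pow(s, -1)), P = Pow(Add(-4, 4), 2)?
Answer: Rational(-607, 24) ≈ -25.292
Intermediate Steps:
P = 0 (P = Pow(0, 2) = 0)
Function('u')(s) = -8 (Function('u')(s) = Add(-9, Mul(s, Pow(s, -1))) = Add(-9, 1) = -8)
Function('f')(x) = Mul(Rational(1, 6), Pow(x, -1)) (Function('f')(x) = Mul(Rational(1, 6), Pow(Add(x, 0), -1)) = Mul(Rational(1, 6), Pow(x, -1)))
Add(Mul(14, Function('f')(Function('u')(-1))), -25) = Add(Mul(14, Mul(Rational(1, 6), Pow(-8, -1))), -25) = Add(Mul(14, Mul(Rational(1, 6), Rational(-1, 8))), -25) = Add(Mul(14, Rational(-1, 48)), -25) = Add(Rational(-7, 24), -25) = Rational(-607, 24)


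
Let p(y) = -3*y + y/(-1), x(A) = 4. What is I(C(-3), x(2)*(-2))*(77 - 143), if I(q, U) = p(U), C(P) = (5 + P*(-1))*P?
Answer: -2112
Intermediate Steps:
p(y) = -4*y (p(y) = -3*y + y*(-1) = -3*y - y = -4*y)
C(P) = P*(5 - P) (C(P) = (5 - P)*P = P*(5 - P))
I(q, U) = -4*U
I(C(-3), x(2)*(-2))*(77 - 143) = (-16*(-2))*(77 - 143) = -4*(-8)*(-66) = 32*(-66) = -2112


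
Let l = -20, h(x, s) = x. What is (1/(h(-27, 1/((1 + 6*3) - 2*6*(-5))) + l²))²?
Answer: 1/139129 ≈ 7.1876e-6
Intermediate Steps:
(1/(h(-27, 1/((1 + 6*3) - 2*6*(-5))) + l²))² = (1/(-27 + (-20)²))² = (1/(-27 + 400))² = (1/373)² = 1/139129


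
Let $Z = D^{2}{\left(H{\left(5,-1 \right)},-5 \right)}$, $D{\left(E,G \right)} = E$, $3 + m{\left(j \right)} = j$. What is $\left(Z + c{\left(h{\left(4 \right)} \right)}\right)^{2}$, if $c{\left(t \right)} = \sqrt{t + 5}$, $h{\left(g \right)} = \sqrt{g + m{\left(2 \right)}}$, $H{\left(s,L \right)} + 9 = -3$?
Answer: $\left(144 + \sqrt{5 + \sqrt{3}}\right)^{2} \approx 21490.0$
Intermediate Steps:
$H{\left(s,L \right)} = -12$ ($H{\left(s,L \right)} = -9 - 3 = -12$)
$m{\left(j \right)} = -3 + j$
$h{\left(g \right)} = \sqrt{-1 + g}$ ($h{\left(g \right)} = \sqrt{g + \left(-3 + 2\right)} = \sqrt{g - 1} = \sqrt{-1 + g}$)
$c{\left(t \right)} = \sqrt{5 + t}$
$Z = 144$ ($Z = \left(-12\right)^{2} = 144$)
$\left(Z + c{\left(h{\left(4 \right)} \right)}\right)^{2} = \left(144 + \sqrt{5 + \sqrt{-1 + 4}}\right)^{2} = \left(144 + \sqrt{5 + \sqrt{3}}\right)^{2}$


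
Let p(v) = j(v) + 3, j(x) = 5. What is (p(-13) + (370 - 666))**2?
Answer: 82944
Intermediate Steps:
p(v) = 8 (p(v) = 5 + 3 = 8)
(p(-13) + (370 - 666))**2 = (8 + (370 - 666))**2 = (8 - 296)**2 = (-288)**2 = 82944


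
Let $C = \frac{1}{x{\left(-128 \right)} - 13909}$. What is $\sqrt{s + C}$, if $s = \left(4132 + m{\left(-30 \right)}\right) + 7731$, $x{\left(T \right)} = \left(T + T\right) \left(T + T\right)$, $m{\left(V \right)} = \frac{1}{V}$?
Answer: $\frac{\sqrt{351321379978330}}{172090} \approx 108.92$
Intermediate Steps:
$x{\left(T \right)} = 4 T^{2}$ ($x{\left(T \right)} = 2 T 2 T = 4 T^{2}$)
$s = \frac{355889}{30}$ ($s = \left(4132 + \frac{1}{-30}\right) + 7731 = \left(4132 - \frac{1}{30}\right) + 7731 = \frac{123959}{30} + 7731 = \frac{355889}{30} \approx 11863.0$)
$C = \frac{1}{51627}$ ($C = \frac{1}{4 \left(-128\right)^{2} - 13909} = \frac{1}{4 \cdot 16384 - 13909} = \frac{1}{65536 - 13909} = \frac{1}{51627} \approx 1.937 \cdot 10^{-5}$)
$\sqrt{s + C} = \sqrt{\frac{355889}{30} + \frac{1}{51627}} = \sqrt{\frac{2041497937}{172090}} = \frac{\sqrt{351321379978330}}{172090}$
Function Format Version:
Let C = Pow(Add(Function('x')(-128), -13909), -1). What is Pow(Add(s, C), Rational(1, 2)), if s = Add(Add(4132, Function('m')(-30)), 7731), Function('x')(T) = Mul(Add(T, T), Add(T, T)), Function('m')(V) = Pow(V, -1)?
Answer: Mul(Rational(1, 172090), Pow(351321379978330, Rational(1, 2))) ≈ 108.92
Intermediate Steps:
Function('x')(T) = Mul(4, Pow(T, 2)) (Function('x')(T) = Mul(Mul(2, T), Mul(2, T)) = Mul(4, Pow(T, 2)))
s = Rational(355889, 30) (s = Add(Add(4132, Pow(-30, -1)), 7731) = Add(Add(4132, Rational(-1, 30)), 7731) = Add(Rational(123959, 30), 7731) = Rational(355889, 30) ≈ 11863.)
C = Rational(1, 51627) (C = Pow(Add(Mul(4, Pow(-128, 2)), -13909), -1) = Pow(Add(Mul(4, 16384), -13909), -1) = Pow(Add(65536, -13909), -1) = Pow(51627, -1) = Rational(1, 51627) ≈ 1.9370e-5)
Pow(Add(s, C), Rational(1, 2)) = Pow(Add(Rational(355889, 30), Rational(1, 51627)), Rational(1, 2)) = Pow(Rational(2041497937, 172090), Rational(1, 2)) = Mul(Rational(1, 172090), Pow(351321379978330, Rational(1, 2)))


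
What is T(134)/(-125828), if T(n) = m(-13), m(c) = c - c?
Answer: 0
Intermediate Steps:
m(c) = 0
T(n) = 0
T(134)/(-125828) = 0/(-125828) = 0*(-1/125828) = 0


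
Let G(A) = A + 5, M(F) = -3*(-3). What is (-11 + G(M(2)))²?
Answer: 9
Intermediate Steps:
M(F) = 9
G(A) = 5 + A
(-11 + G(M(2)))² = (-11 + (5 + 9))² = (-11 + 14)² = 3² = 9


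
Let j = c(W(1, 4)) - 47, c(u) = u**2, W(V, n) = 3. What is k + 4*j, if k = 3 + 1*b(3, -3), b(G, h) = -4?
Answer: -153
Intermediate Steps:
k = -1 (k = 3 + 1*(-4) = 3 - 4 = -1)
j = -38 (j = 3**2 - 47 = 9 - 47 = -38)
k + 4*j = -1 + 4*(-38) = -1 - 152 = -153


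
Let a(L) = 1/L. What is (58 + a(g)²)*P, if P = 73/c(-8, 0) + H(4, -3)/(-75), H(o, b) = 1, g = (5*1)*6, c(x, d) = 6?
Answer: 95162423/135000 ≈ 704.91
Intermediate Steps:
g = 30 (g = 5*6 = 30)
a(L) = 1/L
P = 1823/150 (P = 73/6 + 1/(-75) = 73*(⅙) + 1*(-1/75) = 73/6 - 1/75 = 1823/150 ≈ 12.153)
(58 + a(g)²)*P = (58 + (1/30)²)*(1823/150) = (58 + 1/900)*(1823/150) = (52201/900)*(1823/150) = 95162423/135000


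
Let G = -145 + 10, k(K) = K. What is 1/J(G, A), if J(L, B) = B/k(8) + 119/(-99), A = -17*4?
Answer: -198/1921 ≈ -0.10307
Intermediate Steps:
A = -68
G = -135
J(L, B) = -119/99 + B/8 (J(L, B) = B/8 + 119/(-99) = B*(1/8) + 119*(-1/99) = B/8 - 119/99 = -119/99 + B/8)
1/J(G, A) = 1/(-119/99 + (1/8)*(-68)) = 1/(-119/99 - 17/2) = 1/(-1921/198) = -198/1921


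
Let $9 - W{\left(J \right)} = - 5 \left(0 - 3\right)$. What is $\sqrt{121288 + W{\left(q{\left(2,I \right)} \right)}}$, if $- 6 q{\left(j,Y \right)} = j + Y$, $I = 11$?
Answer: $\sqrt{121282} \approx 348.26$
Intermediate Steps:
$q{\left(j,Y \right)} = - \frac{Y}{6} - \frac{j}{6}$ ($q{\left(j,Y \right)} = - \frac{j + Y}{6} = - \frac{Y + j}{6} = - \frac{Y}{6} - \frac{j}{6}$)
$W{\left(J \right)} = -6$ ($W{\left(J \right)} = 9 - - 5 \left(0 - 3\right) = 9 - \left(-5\right) \left(-3\right) = 9 - 15 = -6$)
$\sqrt{121288 + W{\left(q{\left(2,I \right)} \right)}} = \sqrt{121288 - 6} = \sqrt{121282}$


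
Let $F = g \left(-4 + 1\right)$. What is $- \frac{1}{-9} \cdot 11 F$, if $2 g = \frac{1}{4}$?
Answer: $- \frac{11}{24} \approx -0.45833$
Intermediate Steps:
$g = \frac{1}{8}$ ($g = \frac{1}{2 \cdot 4} = \frac{1}{2} \cdot \frac{1}{4} = \frac{1}{8} \approx 0.125$)
$F = - \frac{3}{8}$ ($F = \frac{-4 + 1}{8} = \frac{1}{8} \left(-3\right) = - \frac{3}{8} \approx -0.375$)
$- \frac{1}{-9} \cdot 11 F = - \frac{1}{-9} \cdot 11 \left(- \frac{3}{8}\right) = \left(-1\right) \left(- \frac{1}{9}\right) 11 \left(- \frac{3}{8}\right) = \frac{1}{9} \cdot 11 \left(- \frac{3}{8}\right) = \frac{11}{9} \left(- \frac{3}{8}\right) = - \frac{11}{24}$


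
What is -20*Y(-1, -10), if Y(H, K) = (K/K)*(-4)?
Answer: 80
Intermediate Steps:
Y(H, K) = -4 (Y(H, K) = 1*(-4) = -4)
-20*Y(-1, -10) = -20*(-4) = 80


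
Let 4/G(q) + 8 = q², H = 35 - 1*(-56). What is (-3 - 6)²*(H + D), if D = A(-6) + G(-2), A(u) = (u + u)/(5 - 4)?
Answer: 6318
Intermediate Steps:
H = 91 (H = 35 + 56 = 91)
G(q) = 4/(-8 + q²)
A(u) = 2*u (A(u) = (2*u)/1 = (2*u)*1 = 2*u)
D = -13 (D = 2*(-6) + 4/(-8 + (-2)²) = -12 + 4/(-8 + 4) = -12 + 4/(-4) = -12 + 4*(-¼) = -12 - 1 = -13)
(-3 - 6)²*(H + D) = (-3 - 6)²*(91 - 13) = (-9)²*78 = 81*78 = 6318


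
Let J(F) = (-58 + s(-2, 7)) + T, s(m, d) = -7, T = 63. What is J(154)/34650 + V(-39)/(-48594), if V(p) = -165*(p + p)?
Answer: -58352/220275 ≈ -0.26490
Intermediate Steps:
V(p) = -330*p
J(F) = -2 (J(F) = (-58 - 7) + 63 = -65 + 63 = -2)
J(154)/34650 + V(-39)/(-48594) = -2/34650 - 330*(-39)/(-48594) = -2*1/34650 + 12870*(-1/48594) = -1/17325 - 165/623 = -58352/220275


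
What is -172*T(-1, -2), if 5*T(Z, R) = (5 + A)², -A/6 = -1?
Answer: -20812/5 ≈ -4162.4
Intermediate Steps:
A = 6 (A = -6*(-1) = 6)
T(Z, R) = 121/5 (T(Z, R) = (5 + 6)²/5 = (⅕)*11² = (⅕)*121 = 121/5)
-172*T(-1, -2) = -172*121/5 = -20812/5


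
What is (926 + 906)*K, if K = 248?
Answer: 454336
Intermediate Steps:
(926 + 906)*K = (926 + 906)*248 = 1832*248 = 454336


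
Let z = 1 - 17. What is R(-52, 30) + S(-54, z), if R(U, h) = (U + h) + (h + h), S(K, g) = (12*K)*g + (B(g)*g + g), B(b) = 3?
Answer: 10342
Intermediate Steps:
z = -16
S(K, g) = 4*g + 12*K*g (S(K, g) = (12*K)*g + (3*g + g) = 12*K*g + 4*g = 4*g + 12*K*g)
R(U, h) = U + 3*h (R(U, h) = (U + h) + 2*h = U + 3*h)
R(-52, 30) + S(-54, z) = (-52 + 3*30) + 4*(-16)*(1 + 3*(-54)) = (-52 + 90) + 4*(-16)*(1 - 162) = 38 + 4*(-16)*(-161) = 38 + 10304 = 10342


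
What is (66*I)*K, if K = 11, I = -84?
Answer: -60984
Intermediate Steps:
(66*I)*K = (66*(-84))*11 = -5544*11 = -60984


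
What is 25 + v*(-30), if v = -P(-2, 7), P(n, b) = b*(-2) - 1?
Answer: -425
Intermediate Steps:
P(n, b) = -1 - 2*b (P(n, b) = -2*b - 1 = -1 - 2*b)
v = 15 (v = -(-1 - 2*7) = -(-1 - 14) = -1*(-15) = 15)
25 + v*(-30) = 25 + 15*(-30) = 25 - 450 = -425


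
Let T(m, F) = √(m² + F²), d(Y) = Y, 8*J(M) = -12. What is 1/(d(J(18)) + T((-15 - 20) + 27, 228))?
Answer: 6/208183 + 16*√3253/208183 ≈ 0.0044123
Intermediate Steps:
J(M) = -3/2 (J(M) = (⅛)*(-12) = -3/2)
T(m, F) = √(F² + m²)
1/(d(J(18)) + T((-15 - 20) + 27, 228)) = 1/(-3/2 + √(228² + ((-15 - 20) + 27)²)) = 1/(-3/2 + √(51984 + (-35 + 27)²)) = 1/(-3/2 + √(51984 + (-8)²)) = 1/(-3/2 + √(51984 + 64)) = 1/(-3/2 + √52048) = 1/(-3/2 + 4*√3253)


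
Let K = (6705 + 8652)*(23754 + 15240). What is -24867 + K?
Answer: 598805991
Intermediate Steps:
K = 598830858 (K = 15357*38994 = 598830858)
-24867 + K = -24867 + 598830858 = 598805991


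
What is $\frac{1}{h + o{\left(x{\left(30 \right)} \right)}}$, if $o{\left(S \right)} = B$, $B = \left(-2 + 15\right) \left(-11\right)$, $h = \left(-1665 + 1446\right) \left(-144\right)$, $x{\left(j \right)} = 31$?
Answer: $\frac{1}{31393} \approx 3.1854 \cdot 10^{-5}$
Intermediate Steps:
$h = 31536$ ($h = \left(-219\right) \left(-144\right) = 31536$)
$B = -143$ ($B = 13 \left(-11\right) = -143$)
$o{\left(S \right)} = -143$
$\frac{1}{h + o{\left(x{\left(30 \right)} \right)}} = \frac{1}{31536 - 143} = \frac{1}{31393}$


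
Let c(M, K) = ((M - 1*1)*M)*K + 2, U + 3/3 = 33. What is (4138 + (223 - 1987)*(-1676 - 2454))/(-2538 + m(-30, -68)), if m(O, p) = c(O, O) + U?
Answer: -331339/1382 ≈ -239.75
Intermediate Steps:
U = 32 (U = -1 + 33 = 32)
c(M, K) = 2 + K*M*(-1 + M) (c(M, K) = ((M - 1)*M)*K + 2 = ((-1 + M)*M)*K + 2 = (M*(-1 + M))*K + 2 = K*M*(-1 + M) + 2 = 2 + K*M*(-1 + M))
m(O, p) = 34 + O**3 - O**2 (m(O, p) = (2 + O*O**2 - O*O) + 32 = (2 + O**3 - O**2) + 32 = 34 + O**3 - O**2)
(4138 + (223 - 1987)*(-1676 - 2454))/(-2538 + m(-30, -68)) = (4138 + (223 - 1987)*(-1676 - 2454))/(-2538 + (34 + (-30)**3 - 1*(-30)**2)) = (4138 - 1764*(-4130))/(-2538 + (34 - 27000 - 1*900)) = (4138 + 7285320)/(-2538 + (34 - 27000 - 900)) = 7289458/(-2538 - 27866) = 7289458/(-30404) = 7289458*(-1/30404) = -331339/1382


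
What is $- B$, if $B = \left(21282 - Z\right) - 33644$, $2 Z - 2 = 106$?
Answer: $12416$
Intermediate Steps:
$Z = 54$ ($Z = 1 + \frac{1}{2} \cdot 106 = 1 + 53 = 54$)
$B = -12416$ ($B = \left(21282 - 54\right) - 33644 = 21228 - 33644 = -12416$)
$- B = \left(-1\right) \left(-12416\right) = 12416$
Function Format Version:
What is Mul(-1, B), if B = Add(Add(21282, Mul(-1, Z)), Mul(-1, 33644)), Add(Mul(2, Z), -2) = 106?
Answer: 12416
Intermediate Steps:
Z = 54 (Z = Add(1, Mul(Rational(1, 2), 106)) = Add(1, 53) = 54)
B = -12416 (B = Add(Add(21282, Mul(-1, 54)), Mul(-1, 33644)) = Add(Add(21282, -54), -33644) = Add(21228, -33644) = -12416)
Mul(-1, B) = Mul(-1, -12416) = 12416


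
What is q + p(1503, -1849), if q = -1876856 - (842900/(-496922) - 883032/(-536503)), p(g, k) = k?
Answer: -250431504836775917/133300071883 ≈ -1.8787e+6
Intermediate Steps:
q = -250185033003864250/133300071883 (q = -1876856 - (842900*(-1/496922) - 883032*(-1/536503)) = -1876856 - (-421450/248461 + 883032/536503) = -1876856 - 1*(-6710175598/133300071883) = -1876856 + 6710175598/133300071883 = -250185033003864250/133300071883 ≈ -1.8769e+6)
q + p(1503, -1849) = -250185033003864250/133300071883 - 1849 = -250431504836775917/133300071883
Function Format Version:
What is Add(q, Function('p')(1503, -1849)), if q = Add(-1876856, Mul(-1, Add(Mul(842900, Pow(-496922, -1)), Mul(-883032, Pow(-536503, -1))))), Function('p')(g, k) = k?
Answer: Rational(-250431504836775917, 133300071883) ≈ -1.8787e+6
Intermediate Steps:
q = Rational(-250185033003864250, 133300071883) (q = Add(-1876856, Mul(-1, Add(Mul(842900, Rational(-1, 496922)), Mul(-883032, Rational(-1, 536503))))) = Add(-1876856, Mul(-1, Add(Rational(-421450, 248461), Rational(883032, 536503)))) = Add(-1876856, Mul(-1, Rational(-6710175598, 133300071883))) = Add(-1876856, Rational(6710175598, 133300071883)) = Rational(-250185033003864250, 133300071883) ≈ -1.8769e+6)
Add(q, Function('p')(1503, -1849)) = Add(Rational(-250185033003864250, 133300071883), -1849) = Rational(-250431504836775917, 133300071883)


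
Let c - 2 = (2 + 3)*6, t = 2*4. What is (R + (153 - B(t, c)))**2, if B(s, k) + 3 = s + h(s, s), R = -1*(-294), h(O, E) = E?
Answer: 188356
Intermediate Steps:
t = 8
R = 294
c = 32 (c = 2 + (2 + 3)*6 = 2 + 5*6 = 2 + 30 = 32)
B(s, k) = -3 + 2*s (B(s, k) = -3 + (s + s) = -3 + 2*s)
(R + (153 - B(t, c)))**2 = (294 + (153 - (-3 + 2*8)))**2 = (294 + (153 - (-3 + 16)))**2 = (294 + (153 - 1*13))**2 = (294 + (153 - 13))**2 = (294 + 140)**2 = 434**2 = 188356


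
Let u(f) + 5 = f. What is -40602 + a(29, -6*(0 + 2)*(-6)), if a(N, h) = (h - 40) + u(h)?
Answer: -40503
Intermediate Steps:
u(f) = -5 + f
a(N, h) = -45 + 2*h (a(N, h) = (h - 40) + (-5 + h) = (-40 + h) + (-5 + h) = -45 + 2*h)
-40602 + a(29, -6*(0 + 2)*(-6)) = -40602 + (-45 + 2*(-6*(0 + 2)*(-6))) = -40602 + (-45 + 2*(-6*2*(-6))) = -40602 + (-45 + 2*(-12*(-6))) = -40602 + (-45 + 2*72) = -40602 + (-45 + 144) = -40602 + 99 = -40503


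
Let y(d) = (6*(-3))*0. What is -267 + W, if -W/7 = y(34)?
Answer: -267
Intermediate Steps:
y(d) = 0 (y(d) = -18*0 = 0)
W = 0 (W = -7*0 = 0)
-267 + W = -267 + 0 = -267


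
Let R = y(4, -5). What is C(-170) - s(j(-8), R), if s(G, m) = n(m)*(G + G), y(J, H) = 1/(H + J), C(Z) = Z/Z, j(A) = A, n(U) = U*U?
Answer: 17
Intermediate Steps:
n(U) = U²
C(Z) = 1
R = -1 (R = 1/(-5 + 4) = 1/(-1) = -1)
s(G, m) = 2*G*m² (s(G, m) = m²*(G + G) = m²*(2*G) = 2*G*m²)
C(-170) - s(j(-8), R) = 1 - 2*(-8)*(-1)² = 1 - 2*(-8) = 1 - 1*(-16) = 1 + 16 = 17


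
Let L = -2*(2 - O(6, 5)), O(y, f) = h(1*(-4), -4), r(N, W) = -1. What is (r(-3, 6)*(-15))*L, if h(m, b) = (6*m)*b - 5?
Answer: 2670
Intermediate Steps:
h(m, b) = -5 + 6*b*m (h(m, b) = 6*b*m - 5 = -5 + 6*b*m)
O(y, f) = 91 (O(y, f) = -5 + 6*(-4)*(1*(-4)) = -5 + 6*(-4)*(-4) = -5 + 96 = 91)
L = 178 (L = -2*(2 - 1*91) = -2*(2 - 91) = -2*(-89) = 178)
(r(-3, 6)*(-15))*L = -1*(-15)*178 = 15*178 = 2670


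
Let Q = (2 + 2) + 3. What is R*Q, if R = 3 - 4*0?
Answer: 21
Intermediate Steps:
R = 3 (R = 3 + 0 = 3)
Q = 7 (Q = 4 + 3 = 7)
R*Q = 3*7 = 21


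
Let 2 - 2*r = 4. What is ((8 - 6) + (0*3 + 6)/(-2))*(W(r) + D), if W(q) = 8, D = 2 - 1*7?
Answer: -3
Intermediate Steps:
D = -5 (D = 2 - 7 = -5)
r = -1 (r = 1 - ½*4 = 1 - 2 = -1)
((8 - 6) + (0*3 + 6)/(-2))*(W(r) + D) = ((8 - 6) + (0*3 + 6)/(-2))*(8 - 5) = (2 + (0 + 6)*(-½))*3 = (2 + 6*(-½))*3 = (2 - 3)*3 = -1*3 = -3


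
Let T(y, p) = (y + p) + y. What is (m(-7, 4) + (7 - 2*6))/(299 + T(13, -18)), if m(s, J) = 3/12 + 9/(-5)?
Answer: -131/6140 ≈ -0.021336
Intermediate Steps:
T(y, p) = p + 2*y (T(y, p) = (p + y) + y = p + 2*y)
m(s, J) = -31/20 (m(s, J) = 3*(1/12) + 9*(-1/5) = 1/4 - 9/5 = -31/20)
(m(-7, 4) + (7 - 2*6))/(299 + T(13, -18)) = (-31/20 + (7 - 2*6))/(299 + (-18 + 2*13)) = (-31/20 + (7 - 12))/(299 + (-18 + 26)) = (-31/20 - 5)/(299 + 8) = -131/20/307 = -131/20*1/307 = -131/6140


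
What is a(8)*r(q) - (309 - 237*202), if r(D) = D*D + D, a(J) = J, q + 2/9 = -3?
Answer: 3857405/81 ≈ 47622.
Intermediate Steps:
q = -29/9 (q = -2/9 - 3 = -29/9 ≈ -3.2222)
r(D) = D + D² (r(D) = D² + D = D + D²)
a(8)*r(q) - (309 - 237*202) = 8*(-29*(1 - 29/9)/9) - (309 - 237*202) = 8*(-29/9*(-20/9)) - (309 - 47874) = 8*(580/81) - 1*(-47565) = 4640/81 + 47565 = 3857405/81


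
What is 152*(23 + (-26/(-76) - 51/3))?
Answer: 964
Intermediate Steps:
152*(23 + (-26/(-76) - 51/3)) = 152*(23 + (-26*(-1/76) - 51*⅓)) = 152*(23 + (13/38 - 17)) = 152*(23 - 633/38) = 152*(241/38) = 964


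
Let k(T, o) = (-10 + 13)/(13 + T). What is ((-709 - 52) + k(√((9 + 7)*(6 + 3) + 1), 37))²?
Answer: 18452885/32 + 6075*√145/32 ≈ 5.7894e+5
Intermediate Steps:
k(T, o) = 3/(13 + T)
((-709 - 52) + k(√((9 + 7)*(6 + 3) + 1), 37))² = ((-709 - 52) + 3/(13 + √((9 + 7)*(6 + 3) + 1)))² = (-761 + 3/(13 + √(16*9 + 1)))² = (-761 + 3/(13 + √(144 + 1)))² = (-761 + 3/(13 + √145))²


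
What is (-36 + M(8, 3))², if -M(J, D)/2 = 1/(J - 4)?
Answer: 5329/4 ≈ 1332.3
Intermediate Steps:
M(J, D) = -2/(-4 + J) (M(J, D) = -2/(J - 4) = -2/(-4 + J))
(-36 + M(8, 3))² = (-36 - 2/(-4 + 8))² = (-36 - 2/4)² = (-36 - 2*¼)² = (-36 - ½)² = (-73/2)² = 5329/4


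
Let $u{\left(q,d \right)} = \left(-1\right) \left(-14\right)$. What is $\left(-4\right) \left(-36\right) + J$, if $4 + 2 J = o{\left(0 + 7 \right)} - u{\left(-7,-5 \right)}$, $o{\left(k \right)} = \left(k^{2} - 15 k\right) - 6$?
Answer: $104$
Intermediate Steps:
$u{\left(q,d \right)} = 14$
$o{\left(k \right)} = -6 + k^{2} - 15 k$
$J = -40$ ($J = -2 + \frac{\left(-6 + \left(0 + 7\right)^{2} - 15 \left(0 + 7\right)\right) - 14}{2} = -2 + \frac{\left(-6 + 7^{2} - 105\right) - 14}{2} = -2 + \frac{\left(-6 + 49 - 105\right) - 14}{2} = -2 + \frac{-62 - 14}{2} = -2 + \frac{1}{2} \left(-76\right) = -2 - 38 = -40$)
$\left(-4\right) \left(-36\right) + J = \left(-4\right) \left(-36\right) - 40 = 144 - 40 = 104$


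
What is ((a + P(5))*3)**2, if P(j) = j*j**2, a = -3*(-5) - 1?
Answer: 173889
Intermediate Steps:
a = 14 (a = 15 - 1 = 14)
P(j) = j**3
((a + P(5))*3)**2 = ((14 + 5**3)*3)**2 = ((14 + 125)*3)**2 = (139*3)**2 = 417**2 = 173889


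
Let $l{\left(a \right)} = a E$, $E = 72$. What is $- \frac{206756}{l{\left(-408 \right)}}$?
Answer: $\frac{51689}{7344} \approx 7.0383$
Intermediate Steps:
$l{\left(a \right)} = 72 a$ ($l{\left(a \right)} = a 72 = 72 a$)
$- \frac{206756}{l{\left(-408 \right)}} = - \frac{206756}{72 \left(-408\right)} = - \frac{206756}{-29376} = \left(-206756\right) \left(- \frac{1}{29376}\right) = \frac{51689}{7344}$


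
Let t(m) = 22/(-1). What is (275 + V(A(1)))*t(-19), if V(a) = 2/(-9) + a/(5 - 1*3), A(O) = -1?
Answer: -54307/9 ≈ -6034.1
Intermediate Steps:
V(a) = -2/9 + a/2 (V(a) = 2*(-⅑) + a/(5 - 3) = -2/9 + a/2)
t(m) = -22 (t(m) = 22*(-1) = -22)
(275 + V(A(1)))*t(-19) = (275 + (-2/9 + (½)*(-1)))*(-22) = (275 + (-2/9 - ½))*(-22) = (275 - 13/18)*(-22) = (4937/18)*(-22) = -54307/9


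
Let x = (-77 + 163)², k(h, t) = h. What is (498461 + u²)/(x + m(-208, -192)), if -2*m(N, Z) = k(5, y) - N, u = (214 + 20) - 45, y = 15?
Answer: 1068364/14579 ≈ 73.281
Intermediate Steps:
u = 189 (u = 234 - 45 = 189)
m(N, Z) = -5/2 + N/2 (m(N, Z) = -(5 - N)/2 = -5/2 + N/2)
x = 7396 (x = 86² = 7396)
(498461 + u²)/(x + m(-208, -192)) = (498461 + 189²)/(7396 + (-5/2 + (½)*(-208))) = (498461 + 35721)/(7396 + (-5/2 - 104)) = 534182/(7396 - 213/2) = 534182/(14579/2) = 534182*(2/14579) = 1068364/14579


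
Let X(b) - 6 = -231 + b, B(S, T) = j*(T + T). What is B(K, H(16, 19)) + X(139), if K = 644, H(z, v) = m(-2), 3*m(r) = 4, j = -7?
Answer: -314/3 ≈ -104.67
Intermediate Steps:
m(r) = 4/3 (m(r) = (1/3)*4 = 4/3)
H(z, v) = 4/3
B(S, T) = -14*T (B(S, T) = -7*(T + T) = -14*T)
X(b) = -225 + b (X(b) = 6 + (-231 + b) = -225 + b)
B(K, H(16, 19)) + X(139) = -14*4/3 + (-225 + 139) = -56/3 - 86 = -314/3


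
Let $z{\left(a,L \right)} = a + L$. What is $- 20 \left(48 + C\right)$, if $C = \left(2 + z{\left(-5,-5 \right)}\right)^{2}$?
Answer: $-2240$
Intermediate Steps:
$z{\left(a,L \right)} = L + a$
$C = 64$ ($C = \left(2 - 10\right)^{2} = \left(-8\right)^{2} = 64$)
$- 20 \left(48 + C\right) = - 20 \left(48 + 64\right) = \left(-20\right) 112 = -2240$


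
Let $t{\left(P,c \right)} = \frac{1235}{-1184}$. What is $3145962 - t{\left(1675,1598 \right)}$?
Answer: $\frac{3724820243}{1184} \approx 3.146 \cdot 10^{6}$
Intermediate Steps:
$t{\left(P,c \right)} = - \frac{1235}{1184}$ ($t{\left(P,c \right)} = 1235 \left(- \frac{1}{1184}\right) = - \frac{1235}{1184}$)
$3145962 - t{\left(1675,1598 \right)} = 3145962 - - \frac{1235}{1184} = 3145962 + \frac{1235}{1184} = \frac{3724820243}{1184}$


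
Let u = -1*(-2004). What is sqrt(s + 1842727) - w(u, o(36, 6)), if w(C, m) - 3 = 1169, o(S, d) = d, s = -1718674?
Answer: -1172 + sqrt(124053) ≈ -819.79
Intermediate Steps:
u = 2004
w(C, m) = 1172 (w(C, m) = 3 + 1169 = 1172)
sqrt(s + 1842727) - w(u, o(36, 6)) = sqrt(-1718674 + 1842727) - 1*1172 = sqrt(124053) - 1172 = -1172 + sqrt(124053)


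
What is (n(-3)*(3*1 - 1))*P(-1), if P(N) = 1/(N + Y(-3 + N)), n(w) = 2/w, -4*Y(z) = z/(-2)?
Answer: 8/9 ≈ 0.88889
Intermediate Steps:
Y(z) = z/8 (Y(z) = -z/(4*(-2)) = -z*(-1)/(4*2) = -(-1)*z/8 = z/8)
P(N) = 1/(-3/8 + 9*N/8) (P(N) = 1/(N + (-3 + N)/8) = 1/(N + (-3/8 + N/8)) = 1/(-3/8 + 9*N/8))
(n(-3)*(3*1 - 1))*P(-1) = ((2/(-3))*(3*1 - 1))*(8/(3*(-1 + 3*(-1)))) = ((2*(-⅓))*(3 - 1))*(8/(3*(-1 - 3))) = (-⅔*2)*((8/3)/(-4)) = -32*(-1)/(9*4) = -4/3*(-⅔) = 8/9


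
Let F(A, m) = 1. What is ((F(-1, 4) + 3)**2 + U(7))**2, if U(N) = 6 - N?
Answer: 225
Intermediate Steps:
((F(-1, 4) + 3)**2 + U(7))**2 = ((1 + 3)**2 + (6 - 1*7))**2 = (4**2 + (6 - 7))**2 = (16 - 1)**2 = 15**2 = 225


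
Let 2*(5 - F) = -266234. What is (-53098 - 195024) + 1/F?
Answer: -33030496883/133122 ≈ -2.4812e+5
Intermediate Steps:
F = 133122 (F = 5 - ½*(-266234) = 5 + 133117 = 133122)
(-53098 - 195024) + 1/F = (-53098 - 195024) + 1/133122 = -248122 + 1/133122 = -33030496883/133122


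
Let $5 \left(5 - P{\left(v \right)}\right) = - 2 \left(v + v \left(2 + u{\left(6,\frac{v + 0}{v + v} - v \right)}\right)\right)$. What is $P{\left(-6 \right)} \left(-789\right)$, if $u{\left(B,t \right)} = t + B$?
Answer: $\frac{127029}{5} \approx 25406.0$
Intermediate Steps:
$u{\left(B,t \right)} = B + t$
$P{\left(v \right)} = 5 + \frac{2 v}{5} + \frac{2 v \left(\frac{17}{2} - v\right)}{5}$ ($P{\left(v \right)} = 5 - \frac{\left(-2\right) \left(v + v \left(2 - \left(-6 + v - \frac{v + 0}{v + v}\right)\right)\right)}{5} = 5 - \frac{\left(-2\right) \left(v + v \left(2 - \left(-6 + v - \frac{v}{2 v}\right)\right)\right)}{5} = 5 - \frac{\left(-2\right) \left(v + v \left(2 + \left(6 + \left(v \frac{1}{2 v} - v\right)\right)\right)\right)}{5} = 5 - \frac{\left(-2\right) \left(v + v \left(2 + \left(6 - \left(- \frac{1}{2} + v\right)\right)\right)\right)}{5} = 5 - \frac{\left(-2\right) \left(v + v \left(2 - \left(- \frac{13}{2} + v\right)\right)\right)}{5} = 5 - \frac{\left(-2\right) \left(v + v \left(\frac{17}{2} - v\right)\right)}{5} = 5 - \frac{- 2 v - 2 v \left(\frac{17}{2} - v\right)}{5} = 5 + \left(\frac{2 v}{5} + \frac{2 v \left(\frac{17}{2} - v\right)}{5}\right) = 5 + \frac{2 v}{5} + \frac{2 v \left(\frac{17}{2} - v\right)}{5}$)
$P{\left(-6 \right)} \left(-789\right) = \left(5 - \frac{2 \left(-6\right)^{2}}{5} + \frac{19}{5} \left(-6\right)\right) \left(-789\right) = \left(5 - \frac{72}{5} - \frac{114}{5}\right) \left(-789\right) = \left(- \frac{161}{5}\right) \left(-789\right) = \frac{127029}{5}$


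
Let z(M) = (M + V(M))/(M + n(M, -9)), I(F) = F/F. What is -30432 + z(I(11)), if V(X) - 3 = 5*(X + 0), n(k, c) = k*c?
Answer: -243465/8 ≈ -30433.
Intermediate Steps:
n(k, c) = c*k
V(X) = 3 + 5*X (V(X) = 3 + 5*(X + 0) = 3 + 5*X)
I(F) = 1
z(M) = -(3 + 6*M)/(8*M) (z(M) = (M + (3 + 5*M))/(M - 9*M) = (3 + 6*M)/((-8*M)) = (3 + 6*M)*(-1/(8*M)) = -(3 + 6*M)/(8*M))
-30432 + z(I(11)) = -30432 + (3/8)*(-1 - 2*1)/1 = -30432 + (3/8)*1*(-1 - 2) = -30432 + (3/8)*1*(-3) = -30432 - 9/8 = -243465/8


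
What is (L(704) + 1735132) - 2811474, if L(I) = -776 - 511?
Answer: -1077629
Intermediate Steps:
L(I) = -1287
(L(704) + 1735132) - 2811474 = (-1287 + 1735132) - 2811474 = 1733845 - 2811474 = -1077629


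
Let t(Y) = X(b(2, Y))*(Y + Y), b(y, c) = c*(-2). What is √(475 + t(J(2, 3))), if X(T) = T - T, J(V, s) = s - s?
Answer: 5*√19 ≈ 21.794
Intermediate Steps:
b(y, c) = -2*c
J(V, s) = 0
X(T) = 0
t(Y) = 0 (t(Y) = 0*(Y + Y) = 0*(2*Y) = 0)
√(475 + t(J(2, 3))) = √(475 + 0) = √475 = 5*√19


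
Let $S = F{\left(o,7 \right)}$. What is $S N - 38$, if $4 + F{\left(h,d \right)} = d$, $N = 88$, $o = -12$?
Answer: $226$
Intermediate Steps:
$F{\left(h,d \right)} = -4 + d$
$S = 3$ ($S = -4 + 7 = 3$)
$S N - 38 = 3 \cdot 88 - 38 = 264 - 38 = 226$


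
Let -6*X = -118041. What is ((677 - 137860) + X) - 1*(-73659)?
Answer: -87701/2 ≈ -43851.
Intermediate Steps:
X = 39347/2 (X = -⅙*(-118041) = 39347/2 ≈ 19674.)
((677 - 137860) + X) - 1*(-73659) = ((677 - 137860) + 39347/2) - 1*(-73659) = (-137183 + 39347/2) + 73659 = -235019/2 + 73659 = -87701/2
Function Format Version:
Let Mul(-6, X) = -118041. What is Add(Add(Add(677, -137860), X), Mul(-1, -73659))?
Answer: Rational(-87701, 2) ≈ -43851.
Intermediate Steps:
X = Rational(39347, 2) (X = Mul(Rational(-1, 6), -118041) = Rational(39347, 2) ≈ 19674.)
Add(Add(Add(677, -137860), X), Mul(-1, -73659)) = Add(Add(Add(677, -137860), Rational(39347, 2)), Mul(-1, -73659)) = Add(Add(-137183, Rational(39347, 2)), 73659) = Add(Rational(-235019, 2), 73659) = Rational(-87701, 2)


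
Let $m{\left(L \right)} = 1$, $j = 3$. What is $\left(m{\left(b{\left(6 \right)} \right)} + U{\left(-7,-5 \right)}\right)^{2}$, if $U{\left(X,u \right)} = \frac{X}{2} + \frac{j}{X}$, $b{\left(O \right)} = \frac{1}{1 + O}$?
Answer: $\frac{1681}{196} \approx 8.5765$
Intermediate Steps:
$U{\left(X,u \right)} = \frac{X}{2} + \frac{3}{X}$
$\left(m{\left(b{\left(6 \right)} \right)} + U{\left(-7,-5 \right)}\right)^{2} = \left(1 + \left(\frac{1}{2} \left(-7\right) + \frac{3}{-7}\right)\right)^{2} = \left(1 + \left(- \frac{7}{2} + 3 \left(- \frac{1}{7}\right)\right)\right)^{2} = \left(1 - \frac{55}{14}\right)^{2} = \left(- \frac{41}{14}\right)^{2} = \frac{1681}{196}$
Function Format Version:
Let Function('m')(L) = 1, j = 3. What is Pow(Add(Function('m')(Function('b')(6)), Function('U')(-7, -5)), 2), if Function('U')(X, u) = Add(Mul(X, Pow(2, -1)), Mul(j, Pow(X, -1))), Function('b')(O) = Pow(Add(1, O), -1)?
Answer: Rational(1681, 196) ≈ 8.5765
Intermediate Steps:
Function('U')(X, u) = Add(Mul(Rational(1, 2), X), Mul(3, Pow(X, -1))) (Function('U')(X, u) = Add(Mul(X, Pow(2, -1)), Mul(3, Pow(X, -1))) = Add(Mul(X, Rational(1, 2)), Mul(3, Pow(X, -1))) = Add(Mul(Rational(1, 2), X), Mul(3, Pow(X, -1))))
Pow(Add(Function('m')(Function('b')(6)), Function('U')(-7, -5)), 2) = Pow(Add(1, Add(Mul(Rational(1, 2), -7), Mul(3, Pow(-7, -1)))), 2) = Pow(Add(1, Add(Rational(-7, 2), Mul(3, Rational(-1, 7)))), 2) = Pow(Add(1, Add(Rational(-7, 2), Rational(-3, 7))), 2) = Pow(Add(1, Rational(-55, 14)), 2) = Pow(Rational(-41, 14), 2) = Rational(1681, 196)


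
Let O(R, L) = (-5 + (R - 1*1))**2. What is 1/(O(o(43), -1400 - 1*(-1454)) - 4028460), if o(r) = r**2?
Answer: -1/631811 ≈ -1.5828e-6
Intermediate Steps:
O(R, L) = (-6 + R)**2 (O(R, L) = (-5 + (R - 1))**2 = (-5 + (-1 + R))**2 = (-6 + R)**2)
1/(O(o(43), -1400 - 1*(-1454)) - 4028460) = 1/((-6 + 43**2)**2 - 4028460) = 1/((-6 + 1849)**2 - 4028460) = 1/(1843**2 - 4028460) = 1/(3396649 - 4028460) = 1/(-631811) = -1/631811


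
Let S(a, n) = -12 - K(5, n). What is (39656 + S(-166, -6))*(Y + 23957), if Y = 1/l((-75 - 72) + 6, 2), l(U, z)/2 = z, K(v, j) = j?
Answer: 1899809925/2 ≈ 9.4991e+8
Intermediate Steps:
l(U, z) = 2*z
S(a, n) = -12 - n
Y = 1/4 (Y = 1/(2*2) = 1/4 ≈ 0.25000)
(39656 + S(-166, -6))*(Y + 23957) = (39656 + (-12 - 1*(-6)))*(1/4 + 23957) = (39656 + (-12 + 6))*(95829/4) = (39656 - 6)*(95829/4) = 39650*(95829/4) = 1899809925/2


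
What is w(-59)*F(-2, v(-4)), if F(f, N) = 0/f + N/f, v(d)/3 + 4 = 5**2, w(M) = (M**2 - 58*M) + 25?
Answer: -218232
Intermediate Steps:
w(M) = 25 + M**2 - 58*M
v(d) = 63 (v(d) = -12 + 3*5**2 = -12 + 3*25 = -12 + 75 = 63)
F(f, N) = N/f (F(f, N) = 0 + N/f = N/f)
w(-59)*F(-2, v(-4)) = (25 + (-59)**2 - 58*(-59))*(63/(-2)) = (25 + 3481 + 3422)*(63*(-1/2)) = 6928*(-63/2) = -218232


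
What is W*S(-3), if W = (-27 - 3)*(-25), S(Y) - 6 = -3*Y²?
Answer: -15750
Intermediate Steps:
S(Y) = 6 - 3*Y²
W = 750 (W = -30*(-25) = 750)
W*S(-3) = 750*(6 - 3*(-3)²) = 750*(6 - 3*9) = 750*(6 - 27) = 750*(-21) = -15750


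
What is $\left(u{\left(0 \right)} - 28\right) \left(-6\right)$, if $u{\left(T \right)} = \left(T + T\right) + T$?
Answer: $168$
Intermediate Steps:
$u{\left(T \right)} = 3 T$ ($u{\left(T \right)} = 2 T + T = 3 T$)
$\left(u{\left(0 \right)} - 28\right) \left(-6\right) = \left(3 \cdot 0 - 28\right) \left(-6\right) = \left(0 - 28\right) \left(-6\right) = \left(-28\right) \left(-6\right) = 168$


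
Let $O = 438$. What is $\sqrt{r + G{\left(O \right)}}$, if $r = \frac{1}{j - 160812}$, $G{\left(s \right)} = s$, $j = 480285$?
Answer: $\frac{5 \sqrt{198682636999}}{106491} \approx 20.928$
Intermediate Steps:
$r = \frac{1}{319473}$ ($r = \frac{1}{480285 - 160812} = \frac{1}{319473} \approx 3.1302 \cdot 10^{-6}$)
$\sqrt{r + G{\left(O \right)}} = \sqrt{\frac{1}{319473} + 438} = \sqrt{\frac{139929175}{319473}} = \frac{5 \sqrt{198682636999}}{106491}$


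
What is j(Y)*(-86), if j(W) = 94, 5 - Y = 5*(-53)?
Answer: -8084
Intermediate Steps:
Y = 270 (Y = 5 - 5*(-53) = 5 - 1*(-265) = 5 + 265 = 270)
j(Y)*(-86) = 94*(-86) = -8084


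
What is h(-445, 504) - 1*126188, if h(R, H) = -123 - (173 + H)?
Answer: -126988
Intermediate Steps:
h(R, H) = -296 - H (h(R, H) = -123 + (-173 - H) = -296 - H)
h(-445, 504) - 1*126188 = (-296 - 1*504) - 1*126188 = (-296 - 504) - 126188 = -800 - 126188 = -126988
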